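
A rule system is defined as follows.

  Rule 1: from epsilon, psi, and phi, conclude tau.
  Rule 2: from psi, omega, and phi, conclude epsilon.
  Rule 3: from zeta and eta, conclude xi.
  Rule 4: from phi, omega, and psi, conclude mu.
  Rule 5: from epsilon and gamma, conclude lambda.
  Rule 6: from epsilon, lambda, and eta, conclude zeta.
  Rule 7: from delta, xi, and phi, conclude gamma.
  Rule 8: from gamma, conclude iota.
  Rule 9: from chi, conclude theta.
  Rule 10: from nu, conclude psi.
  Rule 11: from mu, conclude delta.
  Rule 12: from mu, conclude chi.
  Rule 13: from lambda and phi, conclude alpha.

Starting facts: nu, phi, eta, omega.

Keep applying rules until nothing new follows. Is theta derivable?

From nu, Rule 10 gives psi.
phi, omega, and psi hold, so mu follows (Rule 4).
From mu, Rule 12 gives chi.
From chi, Rule 9 gives theta.

Yes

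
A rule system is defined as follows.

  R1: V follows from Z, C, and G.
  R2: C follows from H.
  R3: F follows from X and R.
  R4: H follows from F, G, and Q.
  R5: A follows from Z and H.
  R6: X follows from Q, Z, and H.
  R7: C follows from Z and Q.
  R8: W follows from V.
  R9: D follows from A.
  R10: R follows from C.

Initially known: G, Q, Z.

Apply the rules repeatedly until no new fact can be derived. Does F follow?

F would need X and R (R3), but X is never established.

No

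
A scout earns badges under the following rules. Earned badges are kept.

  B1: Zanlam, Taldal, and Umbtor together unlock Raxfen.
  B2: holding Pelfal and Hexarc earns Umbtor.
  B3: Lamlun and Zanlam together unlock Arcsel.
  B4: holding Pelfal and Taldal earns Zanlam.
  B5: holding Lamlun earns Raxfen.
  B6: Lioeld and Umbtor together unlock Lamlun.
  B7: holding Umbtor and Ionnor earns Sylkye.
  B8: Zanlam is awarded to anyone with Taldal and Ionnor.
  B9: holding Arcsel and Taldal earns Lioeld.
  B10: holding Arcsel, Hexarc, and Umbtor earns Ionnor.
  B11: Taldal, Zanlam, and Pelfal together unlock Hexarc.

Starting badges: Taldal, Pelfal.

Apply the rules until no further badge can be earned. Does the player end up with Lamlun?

Lamlun would need Lioeld and Umbtor (B6), but Lioeld is never earned.

No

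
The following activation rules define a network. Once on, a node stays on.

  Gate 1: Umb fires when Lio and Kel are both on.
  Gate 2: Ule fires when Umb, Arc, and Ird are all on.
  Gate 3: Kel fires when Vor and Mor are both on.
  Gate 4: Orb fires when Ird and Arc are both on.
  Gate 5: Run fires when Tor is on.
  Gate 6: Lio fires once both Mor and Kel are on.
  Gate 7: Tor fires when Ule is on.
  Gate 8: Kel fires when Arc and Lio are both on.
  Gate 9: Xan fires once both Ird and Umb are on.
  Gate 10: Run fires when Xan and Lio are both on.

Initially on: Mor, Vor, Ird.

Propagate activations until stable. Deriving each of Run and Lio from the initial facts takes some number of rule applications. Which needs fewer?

Lio: Gate 3: Vor and Mor on → Kel on. Gate 6: Mor and Kel on → Lio on. [2 rule applications]
Run: Vor and Mor are on, so Kel fires (Gate 3). Gate 6: Mor and Kel on → Lio on. Lio and Kel are on, so Umb fires (Gate 1). Gate 9: Ird and Umb on → Xan on. Xan and Lio are on, so Run fires (Gate 10). [5 rule applications]
Lio needs fewer.

Lio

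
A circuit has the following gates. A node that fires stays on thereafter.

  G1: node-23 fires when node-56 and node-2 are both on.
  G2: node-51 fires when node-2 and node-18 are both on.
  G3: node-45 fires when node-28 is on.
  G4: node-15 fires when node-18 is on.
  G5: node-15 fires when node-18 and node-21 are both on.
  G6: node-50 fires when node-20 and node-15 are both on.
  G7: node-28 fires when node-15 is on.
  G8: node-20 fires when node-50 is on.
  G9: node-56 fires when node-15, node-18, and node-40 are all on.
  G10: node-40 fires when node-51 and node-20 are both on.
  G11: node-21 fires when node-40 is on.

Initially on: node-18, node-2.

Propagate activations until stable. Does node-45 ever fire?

node-18 is on, so node-15 fires (G4).
G7: node-15 on → node-28 on.
node-28 is on, so node-45 fires (G3).

Yes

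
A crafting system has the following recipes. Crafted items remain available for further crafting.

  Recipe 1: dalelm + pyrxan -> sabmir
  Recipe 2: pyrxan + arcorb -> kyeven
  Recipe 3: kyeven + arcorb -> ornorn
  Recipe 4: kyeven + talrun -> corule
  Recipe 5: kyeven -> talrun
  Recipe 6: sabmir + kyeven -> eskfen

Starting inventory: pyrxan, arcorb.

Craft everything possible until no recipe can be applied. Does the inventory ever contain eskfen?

No

eskfen would need sabmir and kyeven (Recipe 6), but sabmir is never obtained.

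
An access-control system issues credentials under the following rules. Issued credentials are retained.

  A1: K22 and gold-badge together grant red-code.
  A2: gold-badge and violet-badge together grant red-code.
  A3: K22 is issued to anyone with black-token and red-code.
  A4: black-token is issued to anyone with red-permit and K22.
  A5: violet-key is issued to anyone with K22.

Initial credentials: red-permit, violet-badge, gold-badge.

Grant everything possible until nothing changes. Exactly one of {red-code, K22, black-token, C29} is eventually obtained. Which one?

red-code

Holding gold-badge and violet-badge grants red-code (A2).
black-token would need red-permit and K22 (A4), but K22 is never granted. No rule produces C29, and it is not given. K22 would need black-token and red-code (A3), but black-token is never granted.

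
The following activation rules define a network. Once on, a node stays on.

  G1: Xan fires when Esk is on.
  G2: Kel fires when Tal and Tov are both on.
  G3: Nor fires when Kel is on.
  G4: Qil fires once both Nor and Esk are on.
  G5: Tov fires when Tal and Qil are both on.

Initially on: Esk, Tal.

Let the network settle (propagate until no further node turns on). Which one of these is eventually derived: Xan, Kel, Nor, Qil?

Esk is on, so Xan fires (G1).
Kel would need Tal and Tov (G2), but Tov never turns on. Qil would need Nor and Esk (G4), but Nor never turns on. Nor would need Kel (G3), but Kel never turns on.

Xan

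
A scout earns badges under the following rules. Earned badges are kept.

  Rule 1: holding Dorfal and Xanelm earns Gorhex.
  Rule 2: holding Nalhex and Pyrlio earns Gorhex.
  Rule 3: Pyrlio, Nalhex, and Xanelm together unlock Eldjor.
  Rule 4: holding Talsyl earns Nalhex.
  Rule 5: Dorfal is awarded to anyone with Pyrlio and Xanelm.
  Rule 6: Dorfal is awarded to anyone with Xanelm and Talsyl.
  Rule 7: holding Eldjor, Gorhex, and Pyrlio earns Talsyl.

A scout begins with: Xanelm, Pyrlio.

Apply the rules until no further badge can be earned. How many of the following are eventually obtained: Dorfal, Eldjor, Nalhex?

1

With Pyrlio and Xanelm, Dorfal is earned (Rule 5).
Dorfal: reached.
Eldjor would need Pyrlio, Nalhex, and Xanelm (Rule 3), but Nalhex is never earned.
Nalhex would need Talsyl (Rule 4), but Talsyl is never earned.
Reached: Dorfal — 1 of the 3.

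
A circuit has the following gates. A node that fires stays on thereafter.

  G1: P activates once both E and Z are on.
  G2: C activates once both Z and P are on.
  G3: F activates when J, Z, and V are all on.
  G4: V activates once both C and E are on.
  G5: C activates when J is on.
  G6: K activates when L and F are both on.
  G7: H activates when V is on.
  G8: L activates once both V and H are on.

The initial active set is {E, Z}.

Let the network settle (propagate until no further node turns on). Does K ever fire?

No

K would need L and F (G6), but F never turns on.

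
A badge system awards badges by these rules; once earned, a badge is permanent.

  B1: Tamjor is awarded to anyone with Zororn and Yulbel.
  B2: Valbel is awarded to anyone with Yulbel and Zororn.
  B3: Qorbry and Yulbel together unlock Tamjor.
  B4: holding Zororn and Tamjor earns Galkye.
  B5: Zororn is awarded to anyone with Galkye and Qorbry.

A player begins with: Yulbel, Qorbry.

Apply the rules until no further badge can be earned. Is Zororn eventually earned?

Zororn would need Galkye and Qorbry (B5), but Galkye is never earned.

No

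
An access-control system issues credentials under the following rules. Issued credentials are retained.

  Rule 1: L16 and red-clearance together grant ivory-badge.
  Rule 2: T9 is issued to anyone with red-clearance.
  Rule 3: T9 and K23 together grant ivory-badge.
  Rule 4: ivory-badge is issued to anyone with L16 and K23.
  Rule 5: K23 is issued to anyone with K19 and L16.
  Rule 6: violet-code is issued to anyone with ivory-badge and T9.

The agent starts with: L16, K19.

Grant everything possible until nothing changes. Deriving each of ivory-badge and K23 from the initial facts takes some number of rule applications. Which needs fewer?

K23

K23: Holding K19 and L16 grants K23 (Rule 5). [1 rule application]
ivory-badge: Holding K19 and L16 grants K23 (Rule 5). Holding L16 and K23 grants ivory-badge (Rule 4). [2 rule applications]
K23 needs fewer.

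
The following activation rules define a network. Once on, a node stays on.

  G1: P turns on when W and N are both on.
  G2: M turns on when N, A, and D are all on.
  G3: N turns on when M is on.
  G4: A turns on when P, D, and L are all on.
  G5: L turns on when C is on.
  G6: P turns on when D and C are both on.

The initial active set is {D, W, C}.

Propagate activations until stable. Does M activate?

No

M would need N, A, and D (G2), but N never turns on.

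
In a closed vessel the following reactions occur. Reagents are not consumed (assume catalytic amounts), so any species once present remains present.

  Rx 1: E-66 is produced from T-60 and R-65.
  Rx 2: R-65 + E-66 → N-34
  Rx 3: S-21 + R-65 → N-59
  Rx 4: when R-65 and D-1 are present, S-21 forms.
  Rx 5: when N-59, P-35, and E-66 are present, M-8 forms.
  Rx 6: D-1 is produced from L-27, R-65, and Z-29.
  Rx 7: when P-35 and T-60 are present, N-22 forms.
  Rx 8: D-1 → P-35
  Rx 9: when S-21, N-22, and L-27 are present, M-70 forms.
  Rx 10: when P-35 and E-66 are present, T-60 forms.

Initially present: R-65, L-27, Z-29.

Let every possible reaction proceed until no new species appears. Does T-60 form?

No

T-60 would need P-35 and E-66 (Rx 10), but E-66 never forms.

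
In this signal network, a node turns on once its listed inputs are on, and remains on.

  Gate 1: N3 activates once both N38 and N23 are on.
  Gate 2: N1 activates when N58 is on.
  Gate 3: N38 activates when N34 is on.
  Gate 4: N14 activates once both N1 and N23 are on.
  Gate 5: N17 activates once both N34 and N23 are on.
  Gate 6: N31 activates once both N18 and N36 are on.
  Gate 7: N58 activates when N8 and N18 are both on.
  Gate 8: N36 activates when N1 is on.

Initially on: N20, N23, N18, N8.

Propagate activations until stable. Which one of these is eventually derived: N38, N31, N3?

N31

N8 and N18 are on, so N58 activates (Gate 7).
Gate 2: N58 on → N1 on.
N1 is on, so N36 activates (Gate 8).
N18 and N36 are on, so N31 activates (Gate 6).
N38 would need N34 (Gate 3), but N34 never turns on. N3 would need N38 and N23 (Gate 1), but N38 never turns on.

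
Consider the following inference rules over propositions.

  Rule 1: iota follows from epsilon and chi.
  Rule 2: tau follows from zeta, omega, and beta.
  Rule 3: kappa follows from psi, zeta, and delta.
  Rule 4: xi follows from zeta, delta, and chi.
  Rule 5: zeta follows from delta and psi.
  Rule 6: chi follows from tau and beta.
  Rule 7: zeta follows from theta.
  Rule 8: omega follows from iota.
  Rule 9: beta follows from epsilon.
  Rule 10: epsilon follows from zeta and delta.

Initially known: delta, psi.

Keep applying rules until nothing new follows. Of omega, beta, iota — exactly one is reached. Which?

beta

From delta and psi, Rule 5 gives zeta.
From zeta and delta, Rule 10 gives epsilon.
From epsilon, Rule 9 gives beta.
iota would need epsilon and chi (Rule 1), but chi is never established. omega would need iota (Rule 8), but iota is never established.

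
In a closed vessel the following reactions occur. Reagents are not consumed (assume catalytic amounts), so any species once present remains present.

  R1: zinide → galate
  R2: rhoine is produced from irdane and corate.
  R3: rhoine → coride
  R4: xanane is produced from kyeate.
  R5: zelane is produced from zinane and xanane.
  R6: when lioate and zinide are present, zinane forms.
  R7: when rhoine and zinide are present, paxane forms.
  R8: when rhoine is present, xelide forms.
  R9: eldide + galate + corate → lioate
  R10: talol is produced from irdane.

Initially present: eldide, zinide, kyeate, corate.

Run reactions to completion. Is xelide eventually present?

xelide would need rhoine (R8), but rhoine never forms.

No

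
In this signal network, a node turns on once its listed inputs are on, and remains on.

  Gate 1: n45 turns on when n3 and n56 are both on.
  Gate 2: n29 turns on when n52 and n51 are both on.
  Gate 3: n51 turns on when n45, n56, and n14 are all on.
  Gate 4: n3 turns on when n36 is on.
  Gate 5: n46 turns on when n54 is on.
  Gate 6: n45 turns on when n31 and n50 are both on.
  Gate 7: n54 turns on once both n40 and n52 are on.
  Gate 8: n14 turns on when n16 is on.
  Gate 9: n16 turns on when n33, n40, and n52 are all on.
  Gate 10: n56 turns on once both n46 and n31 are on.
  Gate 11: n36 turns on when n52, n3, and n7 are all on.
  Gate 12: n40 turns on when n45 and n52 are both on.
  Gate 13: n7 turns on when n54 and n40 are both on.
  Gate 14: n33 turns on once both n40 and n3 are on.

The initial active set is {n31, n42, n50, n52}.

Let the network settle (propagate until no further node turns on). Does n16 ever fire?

No

n16 would need n33, n40, and n52 (Gate 9), but n33 never turns on.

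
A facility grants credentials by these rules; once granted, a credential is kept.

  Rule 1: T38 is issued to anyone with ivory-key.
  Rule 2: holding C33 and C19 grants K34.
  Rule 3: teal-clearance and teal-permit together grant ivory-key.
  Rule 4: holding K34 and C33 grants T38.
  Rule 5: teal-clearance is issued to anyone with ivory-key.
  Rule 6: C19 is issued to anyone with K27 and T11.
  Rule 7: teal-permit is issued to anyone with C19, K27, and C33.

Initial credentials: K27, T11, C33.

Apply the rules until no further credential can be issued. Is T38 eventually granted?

Holding K27 and T11 grants C19 (Rule 6).
Holding C33 and C19 grants K34 (Rule 2).
Holding K34 and C33 grants T38 (Rule 4).

Yes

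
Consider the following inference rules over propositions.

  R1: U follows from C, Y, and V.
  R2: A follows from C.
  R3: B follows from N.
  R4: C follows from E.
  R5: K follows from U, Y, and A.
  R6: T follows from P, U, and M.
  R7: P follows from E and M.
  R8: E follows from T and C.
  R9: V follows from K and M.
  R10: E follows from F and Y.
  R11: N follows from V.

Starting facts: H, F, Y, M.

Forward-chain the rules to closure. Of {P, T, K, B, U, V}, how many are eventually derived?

F and Y hold, so E follows (R10).
E and M hold, so P follows (R7).
P: reached.
T would need P, U, and M (R6), but U is never established.
K would need U, Y, and A (R5), but U is never established.
B would need N (R3), but N is never established.
U would need C, Y, and V (R1), but V is never established.
V would need K and M (R9), but K is never established.
Reached: P — 1 of the 6.

1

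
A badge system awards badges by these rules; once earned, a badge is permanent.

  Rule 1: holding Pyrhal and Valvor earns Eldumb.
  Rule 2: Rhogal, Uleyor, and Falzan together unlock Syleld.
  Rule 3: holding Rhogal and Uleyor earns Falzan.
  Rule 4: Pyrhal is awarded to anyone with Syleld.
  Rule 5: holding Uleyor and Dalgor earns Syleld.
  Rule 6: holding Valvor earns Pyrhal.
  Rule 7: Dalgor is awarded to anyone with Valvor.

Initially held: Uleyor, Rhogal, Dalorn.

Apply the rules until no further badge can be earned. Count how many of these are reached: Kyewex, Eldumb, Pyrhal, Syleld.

2

With Rhogal and Uleyor, Falzan is earned (Rule 3).
With Rhogal, Uleyor, and Falzan, Syleld is earned (Rule 2).
With Syleld, Pyrhal is earned (Rule 4).
No rule produces Kyewex, and it is not given.
Eldumb would need Pyrhal and Valvor (Rule 1), but Valvor is never earned.
Pyrhal: reached.
Syleld: reached.
Reached: Pyrhal and Syleld — 2 of the 4.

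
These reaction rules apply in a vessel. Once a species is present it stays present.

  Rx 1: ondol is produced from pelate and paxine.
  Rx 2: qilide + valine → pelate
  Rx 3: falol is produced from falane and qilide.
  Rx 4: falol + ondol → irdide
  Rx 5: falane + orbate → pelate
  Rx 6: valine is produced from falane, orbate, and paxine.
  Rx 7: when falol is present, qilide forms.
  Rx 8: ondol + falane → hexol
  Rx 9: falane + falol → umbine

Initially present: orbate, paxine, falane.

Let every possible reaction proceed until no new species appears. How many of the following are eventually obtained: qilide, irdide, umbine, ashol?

qilide would need falol (Rx 7), but falol never forms.
irdide would need falol and ondol (Rx 4), but falol never forms.
umbine would need falane and falol (Rx 9), but falol never forms.
No rule produces ashol, and it is not given.
None of the 4 are reached.

0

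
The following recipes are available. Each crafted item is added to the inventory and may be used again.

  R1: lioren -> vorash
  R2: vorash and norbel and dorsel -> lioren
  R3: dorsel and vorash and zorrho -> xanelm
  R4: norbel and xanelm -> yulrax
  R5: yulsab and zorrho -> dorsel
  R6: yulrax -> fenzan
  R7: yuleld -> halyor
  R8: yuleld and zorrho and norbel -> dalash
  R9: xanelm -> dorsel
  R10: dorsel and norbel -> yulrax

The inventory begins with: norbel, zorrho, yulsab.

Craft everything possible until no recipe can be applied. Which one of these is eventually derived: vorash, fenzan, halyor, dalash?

Using R5, yulsab and zorrho make dorsel.
Using R10, dorsel and norbel make yulrax.
Using R6, yulrax makes fenzan.
dalash would need yuleld, zorrho, and norbel (R8), but yuleld is never obtained. vorash would need lioren (R1), but lioren is never obtained. halyor would need yuleld (R7), but yuleld is never obtained.

fenzan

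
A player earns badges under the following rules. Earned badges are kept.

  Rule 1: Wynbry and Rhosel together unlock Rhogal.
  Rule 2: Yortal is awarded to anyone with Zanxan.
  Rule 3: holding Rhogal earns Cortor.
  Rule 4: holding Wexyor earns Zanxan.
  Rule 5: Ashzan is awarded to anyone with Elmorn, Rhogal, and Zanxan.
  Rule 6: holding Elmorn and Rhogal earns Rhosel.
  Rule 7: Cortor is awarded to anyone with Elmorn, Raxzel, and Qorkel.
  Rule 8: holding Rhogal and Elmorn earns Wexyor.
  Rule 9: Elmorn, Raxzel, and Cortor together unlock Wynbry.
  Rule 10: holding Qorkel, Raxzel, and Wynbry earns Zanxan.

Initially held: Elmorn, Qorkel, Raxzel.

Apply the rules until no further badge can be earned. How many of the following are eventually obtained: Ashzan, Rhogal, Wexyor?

Ashzan would need Elmorn, Rhogal, and Zanxan (Rule 5), but Rhogal is never earned.
Rhogal would need Wynbry and Rhosel (Rule 1), but Rhosel is never earned.
Wexyor would need Rhogal and Elmorn (Rule 8), but Rhogal is never earned.
None of the 3 are reached.

0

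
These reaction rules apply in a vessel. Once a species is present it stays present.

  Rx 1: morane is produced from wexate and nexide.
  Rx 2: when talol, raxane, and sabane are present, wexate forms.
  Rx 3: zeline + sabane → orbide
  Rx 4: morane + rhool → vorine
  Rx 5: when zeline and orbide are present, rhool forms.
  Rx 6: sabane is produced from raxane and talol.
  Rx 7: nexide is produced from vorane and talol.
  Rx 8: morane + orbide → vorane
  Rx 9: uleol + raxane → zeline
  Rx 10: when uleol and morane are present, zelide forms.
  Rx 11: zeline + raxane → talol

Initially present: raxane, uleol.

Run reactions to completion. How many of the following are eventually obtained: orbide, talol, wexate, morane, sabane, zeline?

uleol and raxane present → zeline forms (Rx 9).
zeline and raxane present → talol forms (Rx 11).
raxane and talol present → sabane forms (Rx 6).
talol, raxane, and sabane present → wexate forms (Rx 2).
zeline and sabane present → orbide forms (Rx 3).
orbide: reached.
talol: reached.
wexate: reached.
morane would need wexate and nexide (Rx 1), but nexide never forms.
sabane: reached.
zeline: reached.
Reached: orbide, talol, wexate, sabane, and zeline — 5 of the 6.

5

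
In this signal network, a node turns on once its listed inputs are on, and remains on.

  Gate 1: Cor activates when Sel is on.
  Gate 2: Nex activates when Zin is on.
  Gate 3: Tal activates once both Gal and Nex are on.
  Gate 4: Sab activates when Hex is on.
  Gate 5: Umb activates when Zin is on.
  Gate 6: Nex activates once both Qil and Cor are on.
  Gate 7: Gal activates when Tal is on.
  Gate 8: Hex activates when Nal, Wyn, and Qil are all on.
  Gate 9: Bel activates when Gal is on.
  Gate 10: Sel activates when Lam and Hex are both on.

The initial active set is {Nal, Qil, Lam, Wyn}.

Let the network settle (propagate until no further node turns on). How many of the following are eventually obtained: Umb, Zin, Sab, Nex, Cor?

Gate 8: Nal, Wyn, and Qil on → Hex on.
Hex is on, so Sab activates (Gate 4).
Gate 10: Lam and Hex on → Sel on.
Gate 1: Sel on → Cor on.
Gate 6: Qil and Cor on → Nex on.
Umb would need Zin (Gate 5), but Zin never turns on.
No rule produces Zin, and it is not given.
Sab: reached.
Nex: reached.
Cor: reached.
Reached: Sab, Nex, and Cor — 3 of the 5.

3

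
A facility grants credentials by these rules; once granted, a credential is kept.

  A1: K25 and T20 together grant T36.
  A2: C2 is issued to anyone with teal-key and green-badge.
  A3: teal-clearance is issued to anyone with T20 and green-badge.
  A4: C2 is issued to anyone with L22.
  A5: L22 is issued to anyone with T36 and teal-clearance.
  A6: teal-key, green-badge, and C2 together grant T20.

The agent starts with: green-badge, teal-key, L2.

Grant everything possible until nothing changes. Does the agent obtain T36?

T36 would need K25 and T20 (A1), but K25 is never granted.

No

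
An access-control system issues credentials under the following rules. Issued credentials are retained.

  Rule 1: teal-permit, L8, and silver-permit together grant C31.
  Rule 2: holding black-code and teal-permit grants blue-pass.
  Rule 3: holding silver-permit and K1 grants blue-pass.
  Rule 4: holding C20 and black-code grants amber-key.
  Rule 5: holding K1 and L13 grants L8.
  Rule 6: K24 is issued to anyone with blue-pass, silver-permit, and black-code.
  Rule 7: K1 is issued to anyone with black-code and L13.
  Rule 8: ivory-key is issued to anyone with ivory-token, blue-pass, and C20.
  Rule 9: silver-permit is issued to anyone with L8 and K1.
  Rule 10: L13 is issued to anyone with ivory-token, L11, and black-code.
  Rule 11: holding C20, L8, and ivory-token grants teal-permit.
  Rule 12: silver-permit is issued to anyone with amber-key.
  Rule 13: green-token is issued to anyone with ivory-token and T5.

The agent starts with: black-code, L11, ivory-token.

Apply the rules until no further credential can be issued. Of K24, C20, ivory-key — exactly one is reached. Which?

Holding ivory-token, L11, and black-code grants L13 (Rule 10).
Holding black-code and L13 grants K1 (Rule 7).
Holding K1 and L13 grants L8 (Rule 5).
Holding L8 and K1 grants silver-permit (Rule 9).
Holding silver-permit and K1 grants blue-pass (Rule 3).
Holding blue-pass, silver-permit, and black-code grants K24 (Rule 6).
ivory-key would need ivory-token, blue-pass, and C20 (Rule 8), but C20 is never granted. No rule produces C20, and it is not given.

K24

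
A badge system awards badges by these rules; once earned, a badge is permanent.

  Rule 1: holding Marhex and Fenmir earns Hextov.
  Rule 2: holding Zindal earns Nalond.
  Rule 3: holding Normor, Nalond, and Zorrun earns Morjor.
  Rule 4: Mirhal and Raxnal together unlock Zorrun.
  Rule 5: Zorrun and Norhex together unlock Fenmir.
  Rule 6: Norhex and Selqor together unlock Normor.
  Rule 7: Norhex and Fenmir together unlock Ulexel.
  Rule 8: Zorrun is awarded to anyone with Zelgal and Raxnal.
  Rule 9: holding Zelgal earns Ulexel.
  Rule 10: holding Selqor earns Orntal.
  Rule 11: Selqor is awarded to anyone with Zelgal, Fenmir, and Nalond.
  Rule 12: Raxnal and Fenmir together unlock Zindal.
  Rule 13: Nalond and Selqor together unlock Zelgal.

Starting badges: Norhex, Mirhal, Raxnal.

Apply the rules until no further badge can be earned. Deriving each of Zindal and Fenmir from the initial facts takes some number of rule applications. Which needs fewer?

Fenmir

Fenmir: With Mirhal and Raxnal, Zorrun is earned (Rule 4). With Zorrun and Norhex, Fenmir is earned (Rule 5). [2 rule applications]
Zindal: With Mirhal and Raxnal, Zorrun is earned (Rule 4). With Zorrun and Norhex, Fenmir is earned (Rule 5). With Raxnal and Fenmir, Zindal is earned (Rule 12). [3 rule applications]
Fenmir needs fewer.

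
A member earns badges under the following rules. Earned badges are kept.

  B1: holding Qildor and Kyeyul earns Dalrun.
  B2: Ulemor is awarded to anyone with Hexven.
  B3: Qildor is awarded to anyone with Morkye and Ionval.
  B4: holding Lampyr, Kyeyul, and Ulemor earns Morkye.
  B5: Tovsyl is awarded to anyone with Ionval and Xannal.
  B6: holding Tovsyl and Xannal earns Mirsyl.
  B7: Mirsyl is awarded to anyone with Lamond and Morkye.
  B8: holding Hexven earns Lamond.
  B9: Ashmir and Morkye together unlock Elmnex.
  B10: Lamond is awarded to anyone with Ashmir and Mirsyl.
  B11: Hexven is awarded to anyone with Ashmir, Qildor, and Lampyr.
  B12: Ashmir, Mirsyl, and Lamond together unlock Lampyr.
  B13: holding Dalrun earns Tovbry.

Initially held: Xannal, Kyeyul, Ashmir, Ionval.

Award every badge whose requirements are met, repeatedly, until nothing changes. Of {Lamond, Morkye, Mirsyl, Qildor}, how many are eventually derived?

2

With Ionval and Xannal, Tovsyl is earned (B5).
With Tovsyl and Xannal, Mirsyl is earned (B6).
With Ashmir and Mirsyl, Lamond is earned (B10).
Lamond: reached.
Morkye would need Lampyr, Kyeyul, and Ulemor (B4), but Ulemor is never earned.
Mirsyl: reached.
Qildor would need Morkye and Ionval (B3), but Morkye is never earned.
Reached: Lamond and Mirsyl — 2 of the 4.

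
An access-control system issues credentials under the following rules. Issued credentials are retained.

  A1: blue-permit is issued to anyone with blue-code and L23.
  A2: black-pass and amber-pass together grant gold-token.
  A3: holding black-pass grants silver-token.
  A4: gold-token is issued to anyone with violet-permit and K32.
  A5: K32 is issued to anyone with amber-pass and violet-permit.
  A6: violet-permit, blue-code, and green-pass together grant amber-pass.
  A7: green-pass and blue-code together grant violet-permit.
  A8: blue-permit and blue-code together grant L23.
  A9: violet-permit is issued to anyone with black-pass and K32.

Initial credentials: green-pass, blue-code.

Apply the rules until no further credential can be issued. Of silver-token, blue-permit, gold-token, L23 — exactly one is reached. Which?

Holding green-pass and blue-code grants violet-permit (A7).
Holding violet-permit, blue-code, and green-pass grants amber-pass (A6).
Holding amber-pass and violet-permit grants K32 (A5).
Holding violet-permit and K32 grants gold-token (A4).
silver-token would need black-pass (A3), but black-pass is never granted. blue-permit would need blue-code and L23 (A1), but L23 is never granted. L23 would need blue-permit and blue-code (A8), but blue-permit is never granted.

gold-token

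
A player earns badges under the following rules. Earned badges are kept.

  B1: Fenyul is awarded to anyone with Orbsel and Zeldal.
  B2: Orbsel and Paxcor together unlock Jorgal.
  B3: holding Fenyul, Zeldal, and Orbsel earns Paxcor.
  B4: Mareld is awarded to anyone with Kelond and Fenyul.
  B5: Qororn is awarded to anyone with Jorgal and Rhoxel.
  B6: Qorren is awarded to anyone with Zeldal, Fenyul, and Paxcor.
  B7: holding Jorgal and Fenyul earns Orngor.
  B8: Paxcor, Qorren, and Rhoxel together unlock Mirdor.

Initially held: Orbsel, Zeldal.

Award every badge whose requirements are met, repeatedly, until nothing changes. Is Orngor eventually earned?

With Orbsel and Zeldal, Fenyul is earned (B1).
With Fenyul, Zeldal, and Orbsel, Paxcor is earned (B3).
With Orbsel and Paxcor, Jorgal is earned (B2).
With Jorgal and Fenyul, Orngor is earned (B7).

Yes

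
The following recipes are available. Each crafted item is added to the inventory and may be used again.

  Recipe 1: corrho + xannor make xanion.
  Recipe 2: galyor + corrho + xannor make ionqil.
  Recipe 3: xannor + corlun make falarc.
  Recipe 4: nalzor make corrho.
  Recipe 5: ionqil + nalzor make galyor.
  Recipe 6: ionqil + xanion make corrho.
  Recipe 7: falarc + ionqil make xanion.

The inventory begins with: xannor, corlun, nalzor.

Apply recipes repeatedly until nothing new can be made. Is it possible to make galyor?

No

galyor would need ionqil and nalzor (Recipe 5), but ionqil is never obtained.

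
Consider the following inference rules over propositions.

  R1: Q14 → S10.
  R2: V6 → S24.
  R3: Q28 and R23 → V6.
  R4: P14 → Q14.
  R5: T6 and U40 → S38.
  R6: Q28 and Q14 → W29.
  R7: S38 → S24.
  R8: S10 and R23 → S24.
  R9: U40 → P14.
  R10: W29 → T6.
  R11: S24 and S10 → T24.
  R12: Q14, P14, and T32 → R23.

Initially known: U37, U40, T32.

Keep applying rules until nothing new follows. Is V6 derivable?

No

V6 would need Q28 and R23 (R3), but Q28 is never established.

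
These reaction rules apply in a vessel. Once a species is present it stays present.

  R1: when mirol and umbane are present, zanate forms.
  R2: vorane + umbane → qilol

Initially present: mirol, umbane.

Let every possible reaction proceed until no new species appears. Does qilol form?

No

qilol would need vorane and umbane (R2), but vorane never forms.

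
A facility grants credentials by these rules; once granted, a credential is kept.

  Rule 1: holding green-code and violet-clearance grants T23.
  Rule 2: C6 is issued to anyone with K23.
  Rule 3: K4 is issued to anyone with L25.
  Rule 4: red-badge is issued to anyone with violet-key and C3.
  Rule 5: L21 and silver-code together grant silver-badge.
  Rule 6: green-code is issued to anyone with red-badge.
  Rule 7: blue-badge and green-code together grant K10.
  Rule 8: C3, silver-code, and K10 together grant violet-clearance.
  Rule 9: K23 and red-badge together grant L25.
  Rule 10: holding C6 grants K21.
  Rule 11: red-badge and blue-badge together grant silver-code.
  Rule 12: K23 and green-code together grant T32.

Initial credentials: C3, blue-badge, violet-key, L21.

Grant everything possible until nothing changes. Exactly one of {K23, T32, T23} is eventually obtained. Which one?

T23

Holding violet-key and C3 grants red-badge (Rule 4).
Holding red-badge grants green-code (Rule 6).
Holding red-badge and blue-badge grants silver-code (Rule 11).
Holding blue-badge and green-code grants K10 (Rule 7).
Holding C3, silver-code, and K10 grants violet-clearance (Rule 8).
Holding green-code and violet-clearance grants T23 (Rule 1).
T32 would need K23 and green-code (Rule 12), but K23 is never granted. No rule produces K23, and it is not given.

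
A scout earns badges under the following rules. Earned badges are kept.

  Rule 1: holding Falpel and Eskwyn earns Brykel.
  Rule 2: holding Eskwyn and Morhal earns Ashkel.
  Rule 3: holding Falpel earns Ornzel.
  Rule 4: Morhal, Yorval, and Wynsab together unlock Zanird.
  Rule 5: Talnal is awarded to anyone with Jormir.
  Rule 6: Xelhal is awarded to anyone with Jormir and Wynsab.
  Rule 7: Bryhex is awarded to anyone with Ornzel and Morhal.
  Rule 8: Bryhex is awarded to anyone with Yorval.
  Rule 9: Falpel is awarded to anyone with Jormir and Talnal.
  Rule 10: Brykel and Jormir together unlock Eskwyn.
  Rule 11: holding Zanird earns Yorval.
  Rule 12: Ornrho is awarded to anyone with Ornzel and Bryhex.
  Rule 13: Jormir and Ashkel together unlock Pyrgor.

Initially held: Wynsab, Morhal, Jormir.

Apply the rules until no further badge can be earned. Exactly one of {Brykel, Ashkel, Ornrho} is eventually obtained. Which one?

With Jormir, Talnal is earned (Rule 5).
With Jormir and Talnal, Falpel is earned (Rule 9).
With Falpel, Ornzel is earned (Rule 3).
With Ornzel and Morhal, Bryhex is earned (Rule 7).
With Ornzel and Bryhex, Ornrho is earned (Rule 12).
Ashkel would need Eskwyn and Morhal (Rule 2), but Eskwyn is never earned. Brykel would need Falpel and Eskwyn (Rule 1), but Eskwyn is never earned.

Ornrho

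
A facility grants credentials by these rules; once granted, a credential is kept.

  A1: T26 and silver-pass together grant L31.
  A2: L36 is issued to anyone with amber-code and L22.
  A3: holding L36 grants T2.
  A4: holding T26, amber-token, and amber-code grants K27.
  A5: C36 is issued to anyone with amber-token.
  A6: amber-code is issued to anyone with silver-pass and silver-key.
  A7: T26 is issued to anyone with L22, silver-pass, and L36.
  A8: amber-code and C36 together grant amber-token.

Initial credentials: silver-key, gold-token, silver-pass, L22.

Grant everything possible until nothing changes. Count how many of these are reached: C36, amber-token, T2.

1

Holding silver-pass and silver-key grants amber-code (A6).
Holding amber-code and L22 grants L36 (A2).
Holding L36 grants T2 (A3).
C36 would need amber-token (A5), but amber-token is never granted.
amber-token would need amber-code and C36 (A8), but C36 is never granted.
T2: reached.
Reached: T2 — 1 of the 3.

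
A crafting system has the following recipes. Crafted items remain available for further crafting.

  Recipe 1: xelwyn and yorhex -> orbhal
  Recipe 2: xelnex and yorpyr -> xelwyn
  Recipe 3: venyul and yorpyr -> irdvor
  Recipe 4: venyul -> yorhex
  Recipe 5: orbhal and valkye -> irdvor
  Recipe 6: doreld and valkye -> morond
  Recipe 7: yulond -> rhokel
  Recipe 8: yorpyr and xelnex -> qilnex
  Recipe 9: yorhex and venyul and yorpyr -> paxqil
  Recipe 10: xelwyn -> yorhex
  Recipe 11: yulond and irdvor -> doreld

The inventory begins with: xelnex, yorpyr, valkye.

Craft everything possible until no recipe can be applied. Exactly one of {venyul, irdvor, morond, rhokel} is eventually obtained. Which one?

xelnex and yorpyr -> xelwyn (Recipe 2).
xelwyn -> yorhex (Recipe 10).
Using Recipe 1, xelwyn and yorhex make orbhal.
Using Recipe 5, orbhal and valkye make irdvor.
rhokel would need yulond (Recipe 7), but yulond is never obtained. morond would need doreld and valkye (Recipe 6), but doreld is never obtained. No rule produces venyul, and it is not given.

irdvor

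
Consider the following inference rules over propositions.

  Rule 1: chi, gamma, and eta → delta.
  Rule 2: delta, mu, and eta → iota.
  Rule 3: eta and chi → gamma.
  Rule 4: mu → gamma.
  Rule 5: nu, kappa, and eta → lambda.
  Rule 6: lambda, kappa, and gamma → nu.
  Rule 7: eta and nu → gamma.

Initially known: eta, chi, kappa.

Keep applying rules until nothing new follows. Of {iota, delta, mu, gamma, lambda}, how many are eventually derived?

eta and chi hold, so gamma follows (Rule 3).
From chi, gamma, and eta, Rule 1 gives delta.
iota would need delta, mu, and eta (Rule 2), but mu is never established.
delta: reached.
No rule produces mu, and it is not given.
gamma: reached.
lambda would need nu, kappa, and eta (Rule 5), but nu is never established.
Reached: delta and gamma — 2 of the 5.

2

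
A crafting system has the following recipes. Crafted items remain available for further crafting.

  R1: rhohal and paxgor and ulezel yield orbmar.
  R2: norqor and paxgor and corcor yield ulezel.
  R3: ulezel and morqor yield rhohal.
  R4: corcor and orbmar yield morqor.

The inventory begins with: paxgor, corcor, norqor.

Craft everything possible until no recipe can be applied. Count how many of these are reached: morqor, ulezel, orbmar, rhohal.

norqor and paxgor and corcor → ulezel (R2).
morqor would need corcor and orbmar (R4), but orbmar is never obtained.
ulezel: reached.
orbmar would need rhohal, paxgor, and ulezel (R1), but rhohal is never obtained.
rhohal would need ulezel and morqor (R3), but morqor is never obtained.
Reached: ulezel — 1 of the 4.

1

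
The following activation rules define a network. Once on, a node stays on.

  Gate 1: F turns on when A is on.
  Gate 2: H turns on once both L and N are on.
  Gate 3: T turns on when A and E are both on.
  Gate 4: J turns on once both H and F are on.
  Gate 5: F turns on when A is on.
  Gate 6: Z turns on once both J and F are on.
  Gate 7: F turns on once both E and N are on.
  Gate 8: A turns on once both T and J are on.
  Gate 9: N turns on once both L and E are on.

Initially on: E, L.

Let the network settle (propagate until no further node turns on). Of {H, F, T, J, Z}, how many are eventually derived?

Gate 9: L and E on → N on.
Gate 2: L and N on → H on.
Gate 7: E and N on → F on.
Gate 4: H and F on → J on.
Gate 6: J and F on → Z on.
H: reached.
F: reached.
T would need A and E (Gate 3), but A never turns on.
J: reached.
Z: reached.
Reached: H, F, J, and Z — 4 of the 5.

4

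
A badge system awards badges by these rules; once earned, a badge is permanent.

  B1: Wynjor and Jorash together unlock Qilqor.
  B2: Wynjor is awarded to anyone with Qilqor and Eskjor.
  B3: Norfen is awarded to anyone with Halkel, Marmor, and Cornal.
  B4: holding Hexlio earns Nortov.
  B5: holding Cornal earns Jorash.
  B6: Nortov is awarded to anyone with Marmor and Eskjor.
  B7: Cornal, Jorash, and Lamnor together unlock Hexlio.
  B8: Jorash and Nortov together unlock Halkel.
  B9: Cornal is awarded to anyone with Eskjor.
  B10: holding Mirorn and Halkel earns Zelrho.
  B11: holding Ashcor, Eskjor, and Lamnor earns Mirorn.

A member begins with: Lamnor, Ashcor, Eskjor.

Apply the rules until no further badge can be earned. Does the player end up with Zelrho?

With Ashcor, Eskjor, and Lamnor, Mirorn is earned (B11).
With Eskjor, Cornal is earned (B9).
With Cornal, Jorash is earned (B5).
With Cornal, Jorash, and Lamnor, Hexlio is earned (B7).
With Hexlio, Nortov is earned (B4).
With Jorash and Nortov, Halkel is earned (B8).
With Mirorn and Halkel, Zelrho is earned (B10).

Yes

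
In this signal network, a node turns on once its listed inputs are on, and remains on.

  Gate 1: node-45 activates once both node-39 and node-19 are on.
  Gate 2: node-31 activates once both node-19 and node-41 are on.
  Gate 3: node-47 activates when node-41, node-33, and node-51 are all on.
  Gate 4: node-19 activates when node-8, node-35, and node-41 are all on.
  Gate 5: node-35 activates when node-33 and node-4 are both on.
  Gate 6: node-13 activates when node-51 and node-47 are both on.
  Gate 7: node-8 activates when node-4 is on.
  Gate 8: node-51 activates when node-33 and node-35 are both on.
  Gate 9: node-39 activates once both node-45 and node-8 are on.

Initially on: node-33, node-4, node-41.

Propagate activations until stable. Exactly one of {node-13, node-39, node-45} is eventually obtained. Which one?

node-13

Gate 5: node-33 and node-4 on → node-35 on.
node-33 and node-35 are on, so node-51 activates (Gate 8).
Gate 3: node-41, node-33, and node-51 on → node-47 on.
Gate 6: node-51 and node-47 on → node-13 on.
node-45 would need node-39 and node-19 (Gate 1), but node-39 never turns on. node-39 would need node-45 and node-8 (Gate 9), but node-45 never turns on.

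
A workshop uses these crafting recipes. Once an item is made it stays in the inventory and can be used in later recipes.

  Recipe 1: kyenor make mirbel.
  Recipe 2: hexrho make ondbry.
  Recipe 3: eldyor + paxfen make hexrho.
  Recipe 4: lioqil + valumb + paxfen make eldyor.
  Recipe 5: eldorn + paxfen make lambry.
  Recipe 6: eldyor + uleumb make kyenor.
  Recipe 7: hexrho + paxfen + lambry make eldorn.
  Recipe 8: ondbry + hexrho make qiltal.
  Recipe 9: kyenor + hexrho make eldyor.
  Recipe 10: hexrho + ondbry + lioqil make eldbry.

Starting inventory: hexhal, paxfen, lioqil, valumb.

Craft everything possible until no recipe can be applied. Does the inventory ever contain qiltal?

Yes

Using Recipe 4, lioqil, valumb, and paxfen make eldyor.
eldyor + paxfen → hexrho (Recipe 3).
Using Recipe 2, hexrho makes ondbry.
ondbry + hexrho → qiltal (Recipe 8).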